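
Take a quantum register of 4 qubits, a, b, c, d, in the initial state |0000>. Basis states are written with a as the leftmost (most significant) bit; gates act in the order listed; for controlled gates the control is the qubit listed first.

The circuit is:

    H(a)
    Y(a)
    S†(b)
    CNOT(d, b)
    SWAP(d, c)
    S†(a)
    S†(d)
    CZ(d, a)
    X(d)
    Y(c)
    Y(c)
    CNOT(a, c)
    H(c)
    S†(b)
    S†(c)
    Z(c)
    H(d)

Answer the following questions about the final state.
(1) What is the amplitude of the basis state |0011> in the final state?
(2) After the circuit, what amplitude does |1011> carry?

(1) The amplitude on |0011> is -sqrt(2)/4.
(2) |1011> carries amplitude sqrt(2)*I/4 in the final state.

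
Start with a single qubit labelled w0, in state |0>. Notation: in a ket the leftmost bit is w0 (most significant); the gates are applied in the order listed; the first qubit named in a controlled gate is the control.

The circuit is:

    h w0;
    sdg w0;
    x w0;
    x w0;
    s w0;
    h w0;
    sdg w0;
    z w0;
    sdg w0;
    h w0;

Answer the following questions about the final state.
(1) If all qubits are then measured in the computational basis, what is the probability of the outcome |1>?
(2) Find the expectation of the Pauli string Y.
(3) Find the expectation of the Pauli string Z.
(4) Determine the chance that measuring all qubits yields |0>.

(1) Outcome |1> occurs with probability 1/2. Key observation: gates 1-6 undo each other exactly, leaving only the rest of the circuit to track.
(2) In the final state, Y has expectation 0.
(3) The expectation value of Z is 0.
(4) The probability of measuring |0> is 1/2.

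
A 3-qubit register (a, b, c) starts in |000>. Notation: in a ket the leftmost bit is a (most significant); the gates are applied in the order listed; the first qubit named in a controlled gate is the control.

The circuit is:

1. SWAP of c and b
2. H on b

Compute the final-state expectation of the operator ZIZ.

The observable ZIZ averages to 1.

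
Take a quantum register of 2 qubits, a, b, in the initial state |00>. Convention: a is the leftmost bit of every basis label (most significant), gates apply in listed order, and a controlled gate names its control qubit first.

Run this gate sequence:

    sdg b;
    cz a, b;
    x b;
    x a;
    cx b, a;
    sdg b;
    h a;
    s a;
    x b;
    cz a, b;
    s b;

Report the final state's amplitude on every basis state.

After the circuit, the state carries amplitude -sqrt(2)*I/2 on |00>, 0 on |01>, sqrt(2)/2 on |10>, 0 on |11>.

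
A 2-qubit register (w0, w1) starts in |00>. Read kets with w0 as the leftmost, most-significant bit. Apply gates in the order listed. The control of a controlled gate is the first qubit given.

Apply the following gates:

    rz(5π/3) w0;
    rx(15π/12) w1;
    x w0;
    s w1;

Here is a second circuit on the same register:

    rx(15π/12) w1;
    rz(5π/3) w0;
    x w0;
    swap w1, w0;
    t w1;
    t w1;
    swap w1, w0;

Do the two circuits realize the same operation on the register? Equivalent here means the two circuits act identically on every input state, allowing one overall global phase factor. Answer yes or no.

No, they are not equivalent — no single phase factor reconciles the two unitaries.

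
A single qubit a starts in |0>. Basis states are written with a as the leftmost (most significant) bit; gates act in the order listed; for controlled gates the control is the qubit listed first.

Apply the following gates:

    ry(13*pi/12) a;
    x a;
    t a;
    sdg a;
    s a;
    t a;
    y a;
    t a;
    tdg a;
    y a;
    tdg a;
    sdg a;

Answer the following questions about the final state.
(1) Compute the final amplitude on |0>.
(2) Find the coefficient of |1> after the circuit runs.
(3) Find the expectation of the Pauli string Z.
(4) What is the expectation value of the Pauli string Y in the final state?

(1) The amplitude on |0> is sqrt(2 - sqrt(2))/4 + sqrt(3*sqrt(2) + 6)/4. Key observation: gates 5-12 undo each other exactly, leaving only the rest of the circuit to track.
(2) The amplitude on |1> is (-sqrt(6 - 3*sqrt(2))/4 + sqrt(sqrt(2) + 2)/4)*exp(3*I*pi/4).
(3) The observable Z averages to sqrt(2)/4 + sqrt(6)/4.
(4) The expectation value of Y is -1/4 + sqrt(3)/4.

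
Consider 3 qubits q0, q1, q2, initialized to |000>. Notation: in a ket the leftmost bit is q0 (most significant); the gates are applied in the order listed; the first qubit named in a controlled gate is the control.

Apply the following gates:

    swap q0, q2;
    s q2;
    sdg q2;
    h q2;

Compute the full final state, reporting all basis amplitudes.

The resulting statevector has amplitude sqrt(2)/2 on |000>, sqrt(2)/2 on |001>, and 0 on every other basis state. Key observation: steps 2-3 multiply out to the identity, so the circuit reduces to the remaining gates.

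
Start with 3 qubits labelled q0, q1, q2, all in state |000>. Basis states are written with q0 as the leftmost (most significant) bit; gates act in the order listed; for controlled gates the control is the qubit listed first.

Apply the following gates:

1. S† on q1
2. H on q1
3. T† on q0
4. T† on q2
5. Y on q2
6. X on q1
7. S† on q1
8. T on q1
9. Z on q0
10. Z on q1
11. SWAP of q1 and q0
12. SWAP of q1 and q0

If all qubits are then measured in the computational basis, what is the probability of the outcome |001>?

A full measurement returns |001> with probability 1/2.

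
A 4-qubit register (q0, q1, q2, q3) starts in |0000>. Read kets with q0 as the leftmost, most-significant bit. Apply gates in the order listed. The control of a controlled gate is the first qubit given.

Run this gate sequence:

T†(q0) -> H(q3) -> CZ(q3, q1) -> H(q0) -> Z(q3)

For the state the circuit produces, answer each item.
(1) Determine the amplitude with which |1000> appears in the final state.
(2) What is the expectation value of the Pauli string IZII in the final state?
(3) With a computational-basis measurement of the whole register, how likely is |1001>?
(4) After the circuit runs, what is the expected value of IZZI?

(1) The amplitude on |1000> is 1/2.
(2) The expectation value of IZII is 1.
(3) Outcome |1001> occurs with probability 1/4.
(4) The observable IZZI averages to 1.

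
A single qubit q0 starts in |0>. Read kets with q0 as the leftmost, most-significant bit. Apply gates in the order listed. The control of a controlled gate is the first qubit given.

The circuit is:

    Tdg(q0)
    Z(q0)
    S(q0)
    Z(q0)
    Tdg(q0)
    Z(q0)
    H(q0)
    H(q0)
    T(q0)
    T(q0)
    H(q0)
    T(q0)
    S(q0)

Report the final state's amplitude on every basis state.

The resulting statevector has amplitude sqrt(2)/2 on |0>, sqrt(2)*exp(3*I*pi/4)/2 on |1>.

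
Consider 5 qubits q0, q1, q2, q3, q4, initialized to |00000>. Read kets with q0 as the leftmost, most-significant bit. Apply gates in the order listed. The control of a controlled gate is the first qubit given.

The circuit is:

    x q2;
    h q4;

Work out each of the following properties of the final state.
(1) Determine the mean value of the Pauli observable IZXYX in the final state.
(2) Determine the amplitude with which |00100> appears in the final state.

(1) In the final state, IZXYX has expectation 0.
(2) The amplitude on |00100> is sqrt(2)/2.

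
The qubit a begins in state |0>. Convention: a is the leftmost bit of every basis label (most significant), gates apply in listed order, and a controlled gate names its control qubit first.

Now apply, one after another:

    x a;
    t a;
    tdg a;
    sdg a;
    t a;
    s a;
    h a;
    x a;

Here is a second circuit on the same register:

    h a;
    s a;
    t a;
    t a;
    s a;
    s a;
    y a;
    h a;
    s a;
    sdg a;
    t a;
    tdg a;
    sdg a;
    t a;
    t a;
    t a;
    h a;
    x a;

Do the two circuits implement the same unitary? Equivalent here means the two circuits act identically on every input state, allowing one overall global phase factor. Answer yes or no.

No: there is an input state on which the two circuits produce genuinely different outputs (not merely differing by a phase).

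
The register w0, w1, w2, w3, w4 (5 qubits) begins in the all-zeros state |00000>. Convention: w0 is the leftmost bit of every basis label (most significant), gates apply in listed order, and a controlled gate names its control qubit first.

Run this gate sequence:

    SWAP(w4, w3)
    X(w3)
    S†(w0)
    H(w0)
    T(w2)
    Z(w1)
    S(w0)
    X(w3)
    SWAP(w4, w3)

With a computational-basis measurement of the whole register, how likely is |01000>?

The probability of measuring |01000> is 0.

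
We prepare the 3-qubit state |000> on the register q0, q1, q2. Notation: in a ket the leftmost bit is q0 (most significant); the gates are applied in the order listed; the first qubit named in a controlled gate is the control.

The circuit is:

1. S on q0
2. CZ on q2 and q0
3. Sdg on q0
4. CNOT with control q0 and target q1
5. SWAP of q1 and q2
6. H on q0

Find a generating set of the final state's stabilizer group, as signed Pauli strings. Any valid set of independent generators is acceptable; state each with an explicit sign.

One valid set of independent stabilizer generators is +XII, +IZI, +IIZ (any independent generating set of the same group is equally correct).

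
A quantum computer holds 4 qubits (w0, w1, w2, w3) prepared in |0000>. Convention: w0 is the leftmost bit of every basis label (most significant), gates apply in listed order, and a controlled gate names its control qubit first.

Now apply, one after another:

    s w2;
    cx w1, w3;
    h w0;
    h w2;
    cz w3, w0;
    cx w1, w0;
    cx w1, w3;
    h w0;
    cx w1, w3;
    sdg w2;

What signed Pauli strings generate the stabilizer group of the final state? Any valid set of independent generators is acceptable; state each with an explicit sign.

The stabilizer group can be generated by -IIYI, +ZIII, +IZII, +IIIZ, among other valid generating sets.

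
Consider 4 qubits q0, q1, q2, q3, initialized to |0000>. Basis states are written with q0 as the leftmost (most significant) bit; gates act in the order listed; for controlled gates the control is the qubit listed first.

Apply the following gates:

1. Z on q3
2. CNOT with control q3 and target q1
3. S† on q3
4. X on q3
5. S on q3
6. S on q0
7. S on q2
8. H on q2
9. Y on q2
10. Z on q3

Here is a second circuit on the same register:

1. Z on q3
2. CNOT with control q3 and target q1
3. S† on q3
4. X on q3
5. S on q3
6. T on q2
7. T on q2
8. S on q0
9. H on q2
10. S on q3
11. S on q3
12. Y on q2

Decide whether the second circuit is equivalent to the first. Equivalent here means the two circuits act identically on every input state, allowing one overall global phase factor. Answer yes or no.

Yes: on every input state the two circuits agree up to one overall phase factor.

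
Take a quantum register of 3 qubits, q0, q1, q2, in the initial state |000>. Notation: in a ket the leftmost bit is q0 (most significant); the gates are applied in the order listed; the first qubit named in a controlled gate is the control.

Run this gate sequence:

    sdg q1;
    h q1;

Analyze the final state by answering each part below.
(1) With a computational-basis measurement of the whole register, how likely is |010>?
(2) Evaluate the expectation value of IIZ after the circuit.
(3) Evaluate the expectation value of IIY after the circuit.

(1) The probability of measuring |010> is 1/2.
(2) In the final state, IIZ has expectation 1.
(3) The expectation value of IIY is 0.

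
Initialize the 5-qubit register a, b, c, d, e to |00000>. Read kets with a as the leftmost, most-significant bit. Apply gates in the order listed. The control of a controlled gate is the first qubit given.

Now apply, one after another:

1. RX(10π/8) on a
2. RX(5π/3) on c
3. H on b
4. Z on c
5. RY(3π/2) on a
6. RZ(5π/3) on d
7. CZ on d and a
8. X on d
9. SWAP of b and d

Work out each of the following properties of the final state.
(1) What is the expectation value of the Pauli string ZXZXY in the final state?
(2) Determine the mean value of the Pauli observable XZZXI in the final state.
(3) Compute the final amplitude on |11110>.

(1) The observable ZXZXY averages to 0.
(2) The observable XZZXI averages to -sqrt(2)/4.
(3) |11110> carries amplitude sqrt(2 - sqrt(2))*exp(2*I*pi/3)/8 + sqrt(sqrt(2) + 2)*exp(I*pi/6)/8 in the final state.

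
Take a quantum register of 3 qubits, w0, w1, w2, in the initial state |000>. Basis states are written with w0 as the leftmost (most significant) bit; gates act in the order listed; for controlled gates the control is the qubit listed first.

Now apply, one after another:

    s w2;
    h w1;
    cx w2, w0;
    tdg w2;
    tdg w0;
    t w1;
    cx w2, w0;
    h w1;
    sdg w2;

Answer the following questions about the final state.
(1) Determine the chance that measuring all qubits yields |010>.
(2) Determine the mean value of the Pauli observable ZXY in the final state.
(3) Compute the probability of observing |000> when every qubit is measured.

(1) The probability of measuring |010> is 1/2 - sqrt(2)/4.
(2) In the final state, ZXY has expectation 0.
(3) Outcome |000> occurs with probability sqrt(2)/4 + 1/2.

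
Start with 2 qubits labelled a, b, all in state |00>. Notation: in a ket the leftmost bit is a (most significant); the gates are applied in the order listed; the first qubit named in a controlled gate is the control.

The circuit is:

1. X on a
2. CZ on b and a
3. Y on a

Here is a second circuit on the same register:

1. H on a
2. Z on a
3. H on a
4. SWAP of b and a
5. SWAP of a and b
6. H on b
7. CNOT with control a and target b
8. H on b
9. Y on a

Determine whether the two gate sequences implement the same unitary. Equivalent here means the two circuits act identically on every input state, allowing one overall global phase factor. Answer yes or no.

Yes — the two circuits implement the same unitary up to a global phase.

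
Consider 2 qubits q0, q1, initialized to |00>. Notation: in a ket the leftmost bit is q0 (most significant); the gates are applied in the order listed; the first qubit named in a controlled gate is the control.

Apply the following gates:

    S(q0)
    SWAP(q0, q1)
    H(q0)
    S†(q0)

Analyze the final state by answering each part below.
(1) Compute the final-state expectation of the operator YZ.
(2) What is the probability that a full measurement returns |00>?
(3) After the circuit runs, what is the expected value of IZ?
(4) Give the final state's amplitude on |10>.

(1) The expectation value of YZ is -1.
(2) A full measurement returns |00> with probability 1/2.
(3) The observable IZ averages to 1.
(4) The final state's coefficient on |10> equals -sqrt(2)*I/2.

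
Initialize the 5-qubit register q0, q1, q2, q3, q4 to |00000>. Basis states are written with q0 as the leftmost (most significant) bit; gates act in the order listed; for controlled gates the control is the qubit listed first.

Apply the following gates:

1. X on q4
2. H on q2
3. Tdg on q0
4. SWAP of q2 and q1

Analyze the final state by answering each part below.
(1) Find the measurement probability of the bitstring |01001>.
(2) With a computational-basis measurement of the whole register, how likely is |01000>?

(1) Outcome |01001> occurs with probability 1/2.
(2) The probability of measuring |01000> is 0.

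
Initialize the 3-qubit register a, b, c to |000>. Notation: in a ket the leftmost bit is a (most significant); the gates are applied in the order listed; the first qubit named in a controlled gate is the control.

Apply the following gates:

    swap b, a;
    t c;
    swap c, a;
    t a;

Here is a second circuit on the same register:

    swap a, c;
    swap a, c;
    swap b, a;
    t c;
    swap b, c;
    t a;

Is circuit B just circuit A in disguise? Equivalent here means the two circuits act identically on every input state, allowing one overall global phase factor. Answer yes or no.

No, they are not equivalent — no single phase factor reconciles the two unitaries.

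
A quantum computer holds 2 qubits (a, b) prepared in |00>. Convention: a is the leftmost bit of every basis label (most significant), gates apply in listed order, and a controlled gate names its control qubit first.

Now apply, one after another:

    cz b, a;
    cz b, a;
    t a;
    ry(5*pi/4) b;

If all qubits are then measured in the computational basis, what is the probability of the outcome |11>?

Outcome |11> occurs with probability 0. Key observation: the block from step 1 through step 2 cancels to the identity and can be dropped.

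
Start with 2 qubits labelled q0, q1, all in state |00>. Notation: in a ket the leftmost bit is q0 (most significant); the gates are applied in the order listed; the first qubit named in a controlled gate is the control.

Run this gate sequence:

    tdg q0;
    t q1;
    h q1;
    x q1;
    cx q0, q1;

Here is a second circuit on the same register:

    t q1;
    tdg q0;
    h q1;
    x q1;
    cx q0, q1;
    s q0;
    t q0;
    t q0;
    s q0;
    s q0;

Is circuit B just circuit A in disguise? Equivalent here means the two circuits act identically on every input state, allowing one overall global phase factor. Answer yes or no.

Yes: on every input state the two circuits agree up to one overall phase factor.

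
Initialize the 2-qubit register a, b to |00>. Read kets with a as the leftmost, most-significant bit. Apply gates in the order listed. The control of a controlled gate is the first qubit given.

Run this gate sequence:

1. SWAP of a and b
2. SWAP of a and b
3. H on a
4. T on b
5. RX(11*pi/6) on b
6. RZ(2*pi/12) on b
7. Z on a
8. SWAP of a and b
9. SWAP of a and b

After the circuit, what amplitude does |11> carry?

The final state's coefficient on |11> equals (-1 + sqrt(3))*exp(7*I*pi/12)/4.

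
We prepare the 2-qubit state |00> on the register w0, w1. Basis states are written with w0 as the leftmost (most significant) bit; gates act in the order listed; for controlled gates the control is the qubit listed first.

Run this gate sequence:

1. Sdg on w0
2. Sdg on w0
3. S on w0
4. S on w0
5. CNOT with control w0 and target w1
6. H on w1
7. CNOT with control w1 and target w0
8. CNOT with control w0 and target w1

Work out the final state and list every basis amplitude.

The resulting statevector has amplitude sqrt(2)/2 on |00>, 0 on |01>, sqrt(2)/2 on |10>, 0 on |11>.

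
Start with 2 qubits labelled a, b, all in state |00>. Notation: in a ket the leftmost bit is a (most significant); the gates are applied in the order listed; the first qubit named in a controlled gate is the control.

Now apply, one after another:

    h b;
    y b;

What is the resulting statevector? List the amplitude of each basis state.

The final amplitudes are -sqrt(2)*I/2 on |00>, sqrt(2)*I/2 on |01>, 0 on |10>, 0 on |11>.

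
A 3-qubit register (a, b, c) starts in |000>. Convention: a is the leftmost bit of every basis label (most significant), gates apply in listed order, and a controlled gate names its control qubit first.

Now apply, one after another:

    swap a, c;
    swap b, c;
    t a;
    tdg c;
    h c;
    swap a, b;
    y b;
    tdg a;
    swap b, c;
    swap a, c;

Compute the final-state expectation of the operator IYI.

The observable IYI averages to 0.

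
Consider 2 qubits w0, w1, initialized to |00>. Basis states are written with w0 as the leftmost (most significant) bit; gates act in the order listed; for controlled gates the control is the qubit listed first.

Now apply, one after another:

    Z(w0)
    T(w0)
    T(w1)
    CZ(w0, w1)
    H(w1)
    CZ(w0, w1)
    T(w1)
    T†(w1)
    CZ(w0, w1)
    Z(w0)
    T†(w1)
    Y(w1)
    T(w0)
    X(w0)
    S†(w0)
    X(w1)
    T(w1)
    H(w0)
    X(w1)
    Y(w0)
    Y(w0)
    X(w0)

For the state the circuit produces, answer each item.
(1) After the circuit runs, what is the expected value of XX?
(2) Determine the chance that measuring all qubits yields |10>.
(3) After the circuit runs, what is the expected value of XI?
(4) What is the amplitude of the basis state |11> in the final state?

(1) The expectation value of XX is 1.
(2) Outcome |10> occurs with probability 1/4.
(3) In the final state, XI has expectation -1.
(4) The amplitude on |11> is 1/2.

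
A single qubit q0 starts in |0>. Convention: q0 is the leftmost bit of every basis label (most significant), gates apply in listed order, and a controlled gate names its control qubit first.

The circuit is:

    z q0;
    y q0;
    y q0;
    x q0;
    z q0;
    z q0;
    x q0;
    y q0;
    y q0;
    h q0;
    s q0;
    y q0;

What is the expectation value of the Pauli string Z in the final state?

The observable Z averages to 0. Key observation: steps 2-9 multiply out to the identity, so the circuit reduces to the remaining gates.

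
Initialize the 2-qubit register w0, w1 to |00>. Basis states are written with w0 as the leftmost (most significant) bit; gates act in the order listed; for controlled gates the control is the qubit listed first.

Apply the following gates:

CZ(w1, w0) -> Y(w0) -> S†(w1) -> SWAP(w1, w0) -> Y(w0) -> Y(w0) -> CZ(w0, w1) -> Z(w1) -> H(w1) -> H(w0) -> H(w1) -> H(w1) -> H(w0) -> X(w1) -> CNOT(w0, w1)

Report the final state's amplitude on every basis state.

After the circuit, the state carries amplitude sqrt(2)*I/2 on |00>, -sqrt(2)*I/2 on |01>, 0 on |10>, 0 on |11>.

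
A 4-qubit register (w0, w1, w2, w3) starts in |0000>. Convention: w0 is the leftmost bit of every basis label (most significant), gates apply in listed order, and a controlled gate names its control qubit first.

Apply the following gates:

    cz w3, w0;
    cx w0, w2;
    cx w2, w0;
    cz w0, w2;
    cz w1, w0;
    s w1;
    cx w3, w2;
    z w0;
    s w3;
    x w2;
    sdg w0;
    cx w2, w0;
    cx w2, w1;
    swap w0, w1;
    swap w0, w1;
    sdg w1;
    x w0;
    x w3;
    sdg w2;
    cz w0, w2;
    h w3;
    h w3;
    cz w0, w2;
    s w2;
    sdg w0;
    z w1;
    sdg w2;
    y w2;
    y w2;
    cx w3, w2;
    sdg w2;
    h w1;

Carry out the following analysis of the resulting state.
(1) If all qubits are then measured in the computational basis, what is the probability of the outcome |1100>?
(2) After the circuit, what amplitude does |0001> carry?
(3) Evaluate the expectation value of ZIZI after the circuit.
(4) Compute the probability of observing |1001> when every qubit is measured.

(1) The probability of measuring |1100> is 0. Key observation: gates 19-24 undo each other exactly, leaving only the rest of the circuit to track.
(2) |0001> carries amplitude sqrt(2)/2 in the final state.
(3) The expectation value of ZIZI is 1.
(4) A full measurement returns |1001> with probability 0.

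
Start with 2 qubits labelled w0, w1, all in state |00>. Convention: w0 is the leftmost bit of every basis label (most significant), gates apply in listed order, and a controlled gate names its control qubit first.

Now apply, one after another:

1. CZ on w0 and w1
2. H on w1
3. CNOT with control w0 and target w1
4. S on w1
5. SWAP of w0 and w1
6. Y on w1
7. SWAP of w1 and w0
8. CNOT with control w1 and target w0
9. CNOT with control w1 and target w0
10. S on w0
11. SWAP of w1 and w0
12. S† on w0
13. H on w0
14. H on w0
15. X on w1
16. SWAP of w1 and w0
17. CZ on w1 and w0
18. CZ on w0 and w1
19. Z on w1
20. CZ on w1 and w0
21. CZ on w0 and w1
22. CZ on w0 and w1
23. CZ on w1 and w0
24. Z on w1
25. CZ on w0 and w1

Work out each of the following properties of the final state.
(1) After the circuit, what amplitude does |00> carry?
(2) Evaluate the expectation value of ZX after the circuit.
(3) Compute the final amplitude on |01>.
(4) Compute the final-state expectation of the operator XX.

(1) The final state's coefficient on |00> equals -sqrt(2)/2. Key observation: the block from step 18 through step 25 cancels to the identity and can be dropped.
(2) The expectation value of ZX is 1.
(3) The amplitude on |01> is -sqrt(2)/2.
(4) The expectation value of XX is 0.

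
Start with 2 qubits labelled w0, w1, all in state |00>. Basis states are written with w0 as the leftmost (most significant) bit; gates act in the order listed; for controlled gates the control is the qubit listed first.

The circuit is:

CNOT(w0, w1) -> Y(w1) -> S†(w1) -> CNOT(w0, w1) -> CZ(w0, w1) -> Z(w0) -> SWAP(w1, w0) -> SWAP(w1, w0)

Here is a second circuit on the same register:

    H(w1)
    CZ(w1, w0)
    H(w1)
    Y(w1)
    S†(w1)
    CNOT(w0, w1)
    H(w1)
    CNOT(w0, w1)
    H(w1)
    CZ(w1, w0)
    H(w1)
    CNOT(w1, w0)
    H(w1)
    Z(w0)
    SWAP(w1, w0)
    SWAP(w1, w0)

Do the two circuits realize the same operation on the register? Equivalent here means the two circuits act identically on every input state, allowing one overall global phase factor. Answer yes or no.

No, they are not equivalent — no single phase factor reconciles the two unitaries.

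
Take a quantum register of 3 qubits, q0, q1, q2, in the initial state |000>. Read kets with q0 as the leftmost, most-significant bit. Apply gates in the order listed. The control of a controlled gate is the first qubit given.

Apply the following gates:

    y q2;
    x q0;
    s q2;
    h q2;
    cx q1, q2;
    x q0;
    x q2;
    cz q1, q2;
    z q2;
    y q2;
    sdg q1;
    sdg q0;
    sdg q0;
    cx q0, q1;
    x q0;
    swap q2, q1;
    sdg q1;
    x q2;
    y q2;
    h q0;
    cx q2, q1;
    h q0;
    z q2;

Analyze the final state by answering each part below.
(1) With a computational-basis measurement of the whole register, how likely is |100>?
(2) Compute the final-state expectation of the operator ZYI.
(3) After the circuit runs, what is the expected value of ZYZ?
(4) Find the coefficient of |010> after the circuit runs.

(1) Outcome |100> occurs with probability 1/2.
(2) The observable ZYI averages to -1.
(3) The expectation value of ZYZ is -1.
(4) The final state's coefficient on |010> equals 0.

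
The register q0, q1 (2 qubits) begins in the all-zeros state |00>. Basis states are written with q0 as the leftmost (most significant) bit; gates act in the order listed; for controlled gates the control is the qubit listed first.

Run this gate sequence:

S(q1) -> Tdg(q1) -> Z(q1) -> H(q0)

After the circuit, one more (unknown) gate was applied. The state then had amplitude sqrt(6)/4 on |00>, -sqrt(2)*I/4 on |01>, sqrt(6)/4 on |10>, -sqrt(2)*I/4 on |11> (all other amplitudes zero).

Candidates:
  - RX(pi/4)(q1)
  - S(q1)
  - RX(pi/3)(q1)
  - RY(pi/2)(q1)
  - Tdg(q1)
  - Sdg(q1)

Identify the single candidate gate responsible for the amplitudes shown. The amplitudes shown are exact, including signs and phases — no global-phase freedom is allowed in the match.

The unique candidate consistent with the amplitudes is RX(pi/3)(q1).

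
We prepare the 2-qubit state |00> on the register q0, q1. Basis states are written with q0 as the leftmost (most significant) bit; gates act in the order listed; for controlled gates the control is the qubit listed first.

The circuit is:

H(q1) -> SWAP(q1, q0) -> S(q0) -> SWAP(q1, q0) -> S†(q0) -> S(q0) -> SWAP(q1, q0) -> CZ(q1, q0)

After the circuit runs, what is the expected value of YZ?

The expectation value of YZ is 1. Key observation: steps 4-7 multiply out to the identity, so the circuit reduces to the remaining gates.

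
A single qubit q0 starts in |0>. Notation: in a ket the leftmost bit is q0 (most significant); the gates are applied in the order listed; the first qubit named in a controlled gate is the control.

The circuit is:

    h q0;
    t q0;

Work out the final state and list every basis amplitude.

After the circuit, the state carries amplitude sqrt(2)/2 on |0>, sqrt(2)*exp(I*pi/4)/2 on |1>.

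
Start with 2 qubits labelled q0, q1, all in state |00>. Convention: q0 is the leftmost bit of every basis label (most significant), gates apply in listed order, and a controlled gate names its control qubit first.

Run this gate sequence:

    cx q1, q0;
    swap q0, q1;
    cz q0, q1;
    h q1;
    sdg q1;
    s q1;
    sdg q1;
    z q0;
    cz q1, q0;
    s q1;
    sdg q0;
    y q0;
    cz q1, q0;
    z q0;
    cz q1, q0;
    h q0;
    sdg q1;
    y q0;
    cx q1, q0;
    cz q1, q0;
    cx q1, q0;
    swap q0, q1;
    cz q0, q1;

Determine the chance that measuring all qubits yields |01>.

Outcome |01> occurs with probability 1/4.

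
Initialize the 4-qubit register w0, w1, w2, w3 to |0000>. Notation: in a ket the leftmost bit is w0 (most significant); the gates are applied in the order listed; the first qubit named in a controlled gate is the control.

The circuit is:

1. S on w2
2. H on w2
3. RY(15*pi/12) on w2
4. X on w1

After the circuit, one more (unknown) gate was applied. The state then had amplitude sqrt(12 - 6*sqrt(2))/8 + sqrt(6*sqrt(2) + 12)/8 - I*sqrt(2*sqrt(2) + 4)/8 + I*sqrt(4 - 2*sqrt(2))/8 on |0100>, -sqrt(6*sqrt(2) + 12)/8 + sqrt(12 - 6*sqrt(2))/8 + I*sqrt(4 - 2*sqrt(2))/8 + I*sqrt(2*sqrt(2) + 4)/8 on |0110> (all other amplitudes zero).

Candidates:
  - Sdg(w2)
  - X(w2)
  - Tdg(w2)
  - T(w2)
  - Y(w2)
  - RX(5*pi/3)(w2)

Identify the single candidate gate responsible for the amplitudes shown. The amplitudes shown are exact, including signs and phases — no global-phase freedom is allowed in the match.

The unique candidate consistent with the amplitudes is RX(5*pi/3)(w2).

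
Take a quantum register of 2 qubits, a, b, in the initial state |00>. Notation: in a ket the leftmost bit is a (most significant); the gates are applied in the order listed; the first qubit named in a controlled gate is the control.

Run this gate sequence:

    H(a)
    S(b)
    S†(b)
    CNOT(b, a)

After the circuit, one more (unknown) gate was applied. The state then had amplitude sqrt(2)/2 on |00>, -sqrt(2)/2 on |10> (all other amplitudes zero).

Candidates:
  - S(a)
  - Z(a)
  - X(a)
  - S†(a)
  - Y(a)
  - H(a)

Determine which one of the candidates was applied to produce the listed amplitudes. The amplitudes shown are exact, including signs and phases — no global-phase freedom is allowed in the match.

The applied gate was Z(a). Key observation: the block from step 2 through step 3 cancels to the identity and can be dropped.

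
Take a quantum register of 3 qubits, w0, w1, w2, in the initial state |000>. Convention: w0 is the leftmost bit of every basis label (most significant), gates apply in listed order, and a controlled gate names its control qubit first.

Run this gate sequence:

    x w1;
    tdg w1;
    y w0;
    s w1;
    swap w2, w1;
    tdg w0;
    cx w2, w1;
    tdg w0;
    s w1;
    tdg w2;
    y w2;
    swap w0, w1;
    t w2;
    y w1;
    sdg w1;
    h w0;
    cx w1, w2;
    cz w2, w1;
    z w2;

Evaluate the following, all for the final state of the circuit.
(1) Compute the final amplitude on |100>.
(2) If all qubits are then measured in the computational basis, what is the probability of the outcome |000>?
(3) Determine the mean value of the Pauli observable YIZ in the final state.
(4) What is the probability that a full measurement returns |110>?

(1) The amplitude on |100> is sqrt(2)*I/2.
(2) A full measurement returns |000> with probability 1/2.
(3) The expectation value of YIZ is 0.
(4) Outcome |110> occurs with probability 0.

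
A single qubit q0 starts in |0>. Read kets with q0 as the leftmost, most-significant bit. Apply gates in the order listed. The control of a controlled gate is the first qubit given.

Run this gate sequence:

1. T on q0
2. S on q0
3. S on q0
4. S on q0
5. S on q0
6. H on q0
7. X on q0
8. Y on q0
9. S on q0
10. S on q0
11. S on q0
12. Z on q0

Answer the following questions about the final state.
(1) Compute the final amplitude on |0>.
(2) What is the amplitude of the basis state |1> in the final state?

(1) |0> carries amplitude -sqrt(2)*I/2 in the final state. Key observation: steps 2-5 multiply out to the identity, so the circuit reduces to the remaining gates.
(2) |1> carries amplitude -sqrt(2)/2 in the final state.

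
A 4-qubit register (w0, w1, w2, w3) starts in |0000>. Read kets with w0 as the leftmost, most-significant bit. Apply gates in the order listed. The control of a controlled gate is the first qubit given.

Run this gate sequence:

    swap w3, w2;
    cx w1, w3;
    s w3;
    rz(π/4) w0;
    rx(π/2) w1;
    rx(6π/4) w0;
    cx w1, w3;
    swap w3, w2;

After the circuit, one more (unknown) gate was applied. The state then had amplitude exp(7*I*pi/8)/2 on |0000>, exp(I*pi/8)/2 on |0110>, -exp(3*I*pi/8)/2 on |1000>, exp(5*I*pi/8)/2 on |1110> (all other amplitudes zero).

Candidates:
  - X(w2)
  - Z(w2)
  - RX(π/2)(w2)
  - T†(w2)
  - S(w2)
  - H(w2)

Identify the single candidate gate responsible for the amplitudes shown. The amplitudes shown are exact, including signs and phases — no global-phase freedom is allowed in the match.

The unique candidate consistent with the amplitudes is T†(w2).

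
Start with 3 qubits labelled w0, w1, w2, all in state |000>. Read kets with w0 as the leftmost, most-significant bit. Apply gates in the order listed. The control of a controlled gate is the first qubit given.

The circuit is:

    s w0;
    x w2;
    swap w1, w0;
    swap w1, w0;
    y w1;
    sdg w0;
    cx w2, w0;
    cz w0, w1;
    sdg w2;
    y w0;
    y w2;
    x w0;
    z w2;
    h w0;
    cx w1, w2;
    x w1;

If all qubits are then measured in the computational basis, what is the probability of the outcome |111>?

A full measurement returns |111> with probability 0. Key observation: the block from step 3 through step 4 cancels to the identity and can be dropped.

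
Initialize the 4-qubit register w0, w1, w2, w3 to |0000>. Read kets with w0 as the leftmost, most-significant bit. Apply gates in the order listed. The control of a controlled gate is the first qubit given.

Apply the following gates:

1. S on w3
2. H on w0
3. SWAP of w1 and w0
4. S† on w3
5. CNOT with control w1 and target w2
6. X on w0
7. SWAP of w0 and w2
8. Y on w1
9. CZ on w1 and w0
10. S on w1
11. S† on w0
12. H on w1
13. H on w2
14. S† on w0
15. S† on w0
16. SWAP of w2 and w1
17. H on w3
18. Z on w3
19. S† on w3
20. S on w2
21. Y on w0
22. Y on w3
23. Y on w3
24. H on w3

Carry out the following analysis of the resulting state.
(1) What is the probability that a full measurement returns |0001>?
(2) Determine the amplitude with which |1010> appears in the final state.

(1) The probability of measuring |0001> is 1/16.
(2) The amplitude on |1010> is sqrt(2)*(-1 - I)/8.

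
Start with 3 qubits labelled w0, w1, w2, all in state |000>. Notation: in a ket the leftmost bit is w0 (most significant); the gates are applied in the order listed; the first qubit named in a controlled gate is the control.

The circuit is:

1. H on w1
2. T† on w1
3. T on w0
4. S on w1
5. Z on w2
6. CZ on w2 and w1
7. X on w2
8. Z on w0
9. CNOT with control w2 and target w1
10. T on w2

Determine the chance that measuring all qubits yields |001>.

Outcome |001> occurs with probability 1/2.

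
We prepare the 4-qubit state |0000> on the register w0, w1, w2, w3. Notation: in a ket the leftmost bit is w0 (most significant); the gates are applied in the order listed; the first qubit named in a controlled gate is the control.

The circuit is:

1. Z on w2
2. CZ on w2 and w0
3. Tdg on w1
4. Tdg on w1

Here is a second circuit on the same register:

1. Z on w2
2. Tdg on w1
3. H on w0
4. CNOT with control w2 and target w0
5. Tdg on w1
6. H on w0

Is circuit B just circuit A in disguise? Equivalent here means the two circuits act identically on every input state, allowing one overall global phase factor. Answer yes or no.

Yes, they are equivalent — the unitaries differ by at most a global phase.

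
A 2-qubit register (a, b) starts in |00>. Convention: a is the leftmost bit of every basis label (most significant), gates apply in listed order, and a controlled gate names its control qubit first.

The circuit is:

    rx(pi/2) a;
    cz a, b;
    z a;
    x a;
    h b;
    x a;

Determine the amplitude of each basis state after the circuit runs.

The resulting statevector has amplitude 1/2 on |00>, 1/2 on |01>, I/2 on |10>, I/2 on |11>.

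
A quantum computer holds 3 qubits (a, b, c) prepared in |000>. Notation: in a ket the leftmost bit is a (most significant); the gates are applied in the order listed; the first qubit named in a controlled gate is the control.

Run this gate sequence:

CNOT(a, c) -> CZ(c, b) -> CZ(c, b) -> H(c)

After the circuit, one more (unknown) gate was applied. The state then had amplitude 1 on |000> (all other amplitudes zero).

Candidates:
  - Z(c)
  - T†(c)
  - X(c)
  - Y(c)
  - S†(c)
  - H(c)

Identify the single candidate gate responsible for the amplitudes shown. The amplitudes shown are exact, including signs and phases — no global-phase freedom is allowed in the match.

The applied gate was H(c). Key observation: steps 2-3 multiply out to the identity, so the circuit reduces to the remaining gates.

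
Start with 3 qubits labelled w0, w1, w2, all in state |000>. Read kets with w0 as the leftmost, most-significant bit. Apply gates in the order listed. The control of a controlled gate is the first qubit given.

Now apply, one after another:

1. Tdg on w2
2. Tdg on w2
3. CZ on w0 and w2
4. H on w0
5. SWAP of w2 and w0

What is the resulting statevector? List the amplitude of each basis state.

The final amplitudes are sqrt(2)/2 on |000>, sqrt(2)/2 on |001>, and 0 on every other basis state.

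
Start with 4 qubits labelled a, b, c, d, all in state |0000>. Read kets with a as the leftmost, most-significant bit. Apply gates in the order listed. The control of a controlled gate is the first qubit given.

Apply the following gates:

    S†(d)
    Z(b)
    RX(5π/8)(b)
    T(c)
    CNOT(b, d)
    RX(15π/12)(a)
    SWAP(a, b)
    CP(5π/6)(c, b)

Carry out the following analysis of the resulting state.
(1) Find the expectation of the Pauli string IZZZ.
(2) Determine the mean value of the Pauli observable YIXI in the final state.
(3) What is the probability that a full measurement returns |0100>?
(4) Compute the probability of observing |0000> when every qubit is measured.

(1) In the final state, IZZZ has expectation sqrt(4 - 2*sqrt(2))/4.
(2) The expectation value of YIXI is 0.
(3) The probability of measuring |0100> is (2 - sqrt(2 - sqrt(2)))*(sqrt(2) + 2)/16.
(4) Outcome |0000> occurs with probability (2 - sqrt(2))*(2 - sqrt(2 - sqrt(2)))/16.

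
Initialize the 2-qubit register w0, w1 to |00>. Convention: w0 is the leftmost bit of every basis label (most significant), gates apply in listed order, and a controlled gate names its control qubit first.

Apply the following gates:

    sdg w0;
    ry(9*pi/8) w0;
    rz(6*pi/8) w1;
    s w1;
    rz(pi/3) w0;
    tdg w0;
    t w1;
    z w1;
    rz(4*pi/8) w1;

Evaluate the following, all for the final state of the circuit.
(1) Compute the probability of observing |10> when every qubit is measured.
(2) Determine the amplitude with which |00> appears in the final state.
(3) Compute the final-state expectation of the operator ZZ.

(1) Outcome |10> occurs with probability sin(7*pi/16)**2.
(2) |00> carries amplitude exp(5*I*pi/24)*sin(pi/16) in the final state.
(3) The observable ZZ averages to -sqrt(sqrt(2) + 2)/2.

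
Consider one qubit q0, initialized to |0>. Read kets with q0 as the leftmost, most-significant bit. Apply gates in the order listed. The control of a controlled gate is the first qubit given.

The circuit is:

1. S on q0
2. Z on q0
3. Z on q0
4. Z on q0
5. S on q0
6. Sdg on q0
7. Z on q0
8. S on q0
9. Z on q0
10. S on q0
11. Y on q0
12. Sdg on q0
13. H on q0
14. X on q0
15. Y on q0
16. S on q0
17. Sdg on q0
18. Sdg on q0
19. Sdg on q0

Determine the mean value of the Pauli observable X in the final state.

The expectation value of X is -1. Key observation: gates 16-17 undo each other exactly, leaving only the rest of the circuit to track.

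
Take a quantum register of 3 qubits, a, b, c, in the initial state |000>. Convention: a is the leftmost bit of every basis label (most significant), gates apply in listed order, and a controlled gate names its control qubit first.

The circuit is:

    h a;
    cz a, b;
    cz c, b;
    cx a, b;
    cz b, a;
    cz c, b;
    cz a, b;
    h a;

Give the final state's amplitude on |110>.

The amplitude on |110> is -1/2.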